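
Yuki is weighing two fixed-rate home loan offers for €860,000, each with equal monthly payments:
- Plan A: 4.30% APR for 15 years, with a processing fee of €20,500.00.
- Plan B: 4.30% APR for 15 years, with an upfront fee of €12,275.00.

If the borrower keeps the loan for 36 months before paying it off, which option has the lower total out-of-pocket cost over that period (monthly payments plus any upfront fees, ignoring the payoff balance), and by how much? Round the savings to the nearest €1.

Plan A: monthly rate = 4.3%/12 = 0.0035833; payment = 860,000 × 0.0035833 / (1 − (1+0.0035833)^−180) = €6,491.38.
Plan B: at 4.30% the monthly rate is 0.0035833, so the payment is 860,000 × 0.0035833 / (1 − 1.0035833^−180) = €6,491.38.
Over 36 months: Plan A costs 36 × €6,491.38 + €20,500.00 = €254,189.68; Plan B costs 36 × €6,491.38 + €12,275.00 = €245,964.68.
Plan B is cheaper by €254,189.68 − €245,964.68 = €8,225.00.

Plan B by €8,225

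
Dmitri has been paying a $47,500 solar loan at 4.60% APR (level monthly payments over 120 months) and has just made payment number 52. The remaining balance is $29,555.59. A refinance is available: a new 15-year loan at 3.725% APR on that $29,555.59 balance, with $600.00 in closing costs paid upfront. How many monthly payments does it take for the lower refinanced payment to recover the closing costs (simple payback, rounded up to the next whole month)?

Current payment = 47,500 × 4.6%/12 / (1 − (1+0.0038333)^−120) = $494.58.
Refinanced payment = 29,555.59 × 0.0031042 / (1 − (1+0.0031042)^−180) = $214.57.
Monthly savings = $494.58 − $214.57 = $280.01.
Break-even = $600.00 / $280.01 = 2.14 → 3 months.

3 months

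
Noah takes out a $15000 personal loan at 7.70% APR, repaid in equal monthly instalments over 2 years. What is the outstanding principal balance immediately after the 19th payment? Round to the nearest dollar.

$3,318

With monthly rate i = 7.7%/12 = 0.0064167, the balance after k of n payments is P · [(1+i)^n − (1+i)^k] / [(1+i)^n − 1].
(1+0.0064167)^24 = 1.16591714 and (1+0.0064167)^19 = 1.12922006, so the balance is 15,000 × (1.16591714 − 1.12922006) / (1.16591714 − 1) = $3,317.66.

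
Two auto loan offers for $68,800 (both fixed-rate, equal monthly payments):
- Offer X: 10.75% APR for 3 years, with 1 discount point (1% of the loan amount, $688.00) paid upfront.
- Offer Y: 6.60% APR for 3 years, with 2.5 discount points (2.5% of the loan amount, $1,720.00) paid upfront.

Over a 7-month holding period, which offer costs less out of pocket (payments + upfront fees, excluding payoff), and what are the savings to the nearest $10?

Offer X by $100

Offer X: at 10.75% the monthly rate is 0.0089583, so the payment is 68,800 × 0.0089583 / (1 − 1.0089583^−36) = $2,244.29.
Offer Y: at 6.60% the monthly rate is 0.0055000, so the payment is 68,800 × 0.0055000 / (1 − 1.0055000^−36) = $2,111.78.
Over 7 months: Offer X costs 7 × $2,244.29 + $688.00 = $16,398.03; Offer Y costs 7 × $2,111.78 + $1,720.00 = $16,502.46.
Offer X is cheaper by $16,502.46 − $16,398.03 = $104.43.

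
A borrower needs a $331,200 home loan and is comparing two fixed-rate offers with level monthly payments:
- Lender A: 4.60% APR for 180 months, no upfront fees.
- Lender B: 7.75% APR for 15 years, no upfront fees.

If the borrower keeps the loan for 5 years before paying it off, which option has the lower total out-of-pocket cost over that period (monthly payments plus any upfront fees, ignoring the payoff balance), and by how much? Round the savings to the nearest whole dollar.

Lender A: monthly rate = 4.6%/12 = 0.0038333; payment = 331,200 × 0.0038333 / (1 − (1+0.0038333)^−180) = $2,550.62.
Lender B: at 7.75% the monthly rate is 0.0064583, so the payment is 331,200 × 0.0064583 / (1 − 1.0064583^−180) = $3,117.51.
Over 60 months: Lender A costs 60 × $2,550.62 = $153,037.20; Lender B costs 60 × $3,117.51 = $187,050.60.
Lender A is cheaper by $187,050.60 − $153,037.20 = $34,013.40.

Lender A by $34,013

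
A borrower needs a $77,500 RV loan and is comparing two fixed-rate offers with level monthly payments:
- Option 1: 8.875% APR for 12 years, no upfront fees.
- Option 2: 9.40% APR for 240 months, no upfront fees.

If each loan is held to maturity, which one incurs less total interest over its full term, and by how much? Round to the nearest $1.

Option 1 by $45,944

Option 1: monthly rate = 8.875%/12 = 0.0073958; payment = 77,500 × 0.0073958 / (1 − (1+0.0073958)^−144) = $876.53.
Total interest on Option 1 = 144 × $876.53 − $77,500 = $48,720.32.
Option 2: at 9.40% the monthly rate is 0.0078333, so the payment is 77,500 × 0.0078333 / (1 − 1.0078333^−240) = $717.35.
Total interest on Option 2 = 240 × $717.35 − $77,500 = $94,664.00.
Option 1 is lower by $45,943.68.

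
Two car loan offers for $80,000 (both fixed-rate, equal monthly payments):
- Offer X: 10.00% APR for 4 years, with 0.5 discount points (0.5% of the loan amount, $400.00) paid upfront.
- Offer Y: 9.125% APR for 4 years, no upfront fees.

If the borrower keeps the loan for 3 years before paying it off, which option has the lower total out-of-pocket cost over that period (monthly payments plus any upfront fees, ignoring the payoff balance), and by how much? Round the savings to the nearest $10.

Offer X: at 10.00% the monthly rate is 0.0083333, so the payment is 80,000 × 0.0083333 / (1 − 1.0083333^−48) = $2,029.01.
Offer Y: monthly rate = 9.125%/12 = 0.0076042; payment = 80,000 × 0.0076042 / (1 − (1+0.0076042)^−48) = $1,995.56.
Over 36 months: Offer X costs 36 × $2,029.01 + $400.00 = $73,444.36; Offer Y costs 36 × $1,995.56 = $71,840.16.
Offer Y is cheaper by $73,444.36 − $71,840.16 = $1,604.20.

Offer Y by $1,600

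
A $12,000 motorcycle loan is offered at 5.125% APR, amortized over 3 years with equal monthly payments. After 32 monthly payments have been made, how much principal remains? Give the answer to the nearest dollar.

$1,426

With monthly rate i = 5.125%/12 = 0.0042708, the balance after k of n payments is P · [(1+i)^n − (1+i)^k] / [(1+i)^n − 1].
(1+0.0042708)^36 = 1.16581756 and (1+0.0042708)^32 = 1.14611236, so the balance is 12,000 × (1.16581756 − 1.14611236) / (1.16581756 − 1) = $1,426.04.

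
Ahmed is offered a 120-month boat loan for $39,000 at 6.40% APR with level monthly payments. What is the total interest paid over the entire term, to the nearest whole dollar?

$13,903

Monthly rate = 6.4%/12 = 0.0053333; payment = 39,000 × 0.0053333 / (1 − (1+0.0053333)^−120) = $440.86.
Total paid = 120 × $440.86 = $52,903.20; interest = $52,903.20 − $39,000 = $13,903.20.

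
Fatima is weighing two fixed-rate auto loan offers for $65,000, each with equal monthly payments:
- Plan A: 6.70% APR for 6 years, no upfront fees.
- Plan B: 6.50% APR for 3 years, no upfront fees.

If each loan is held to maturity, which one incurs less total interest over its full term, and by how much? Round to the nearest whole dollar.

Plan B by $7,398

Plan A: monthly rate = 6.7%/12 = 0.0055833; payment = 65,000 × 0.0055833 / (1 − (1+0.0055833)^−72) = $1,098.85.
Total interest on Plan A = 72 × $1,098.85 − $65,000 = $14,117.20.
Plan B: at 6.50% the monthly rate is 0.0054167, so the payment is 65,000 × 0.0054167 / (1 − 1.0054167^−36) = $1,992.19.
Total interest on Plan B = 36 × $1,992.19 − $65,000 = $6,718.84.
Plan B is lower by $7,398.36.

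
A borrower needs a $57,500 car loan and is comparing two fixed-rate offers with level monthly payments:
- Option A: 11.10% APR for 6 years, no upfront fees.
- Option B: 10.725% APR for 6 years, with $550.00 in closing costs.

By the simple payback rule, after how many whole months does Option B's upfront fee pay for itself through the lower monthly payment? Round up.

50 months

Option A: monthly rate = 11.1%/12 = 0.0092500; payment = 57,500 × 0.0092500 / (1 − (1+0.0092500)^−72) = $1,097.41.
Option B: at 10.725% the monthly rate is 0.0089375, so the payment is 57,500 × 0.0089375 / (1 − 1.0089375^−72) = $1,086.38.
Monthly savings = $1,097.41 − $1,086.38 = $11.03.
Break-even = $550.00 / $11.03 = 49.86 → 50 months.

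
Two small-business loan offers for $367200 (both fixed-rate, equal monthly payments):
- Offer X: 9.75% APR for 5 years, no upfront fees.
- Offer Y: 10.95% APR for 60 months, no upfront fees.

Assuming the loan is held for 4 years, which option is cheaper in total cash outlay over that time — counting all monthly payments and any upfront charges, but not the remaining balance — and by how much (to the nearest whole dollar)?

Offer X: at 9.75% the monthly rate is 0.0081250, so the payment is 367,200 × 0.0081250 / (1 − 1.0081250^−60) = $7,756.82.
Offer Y: at 10.95% the monthly rate is 0.0091250, so the payment is 367,200 × 0.0091250 / (1 − 1.0091250^−60) = $7,974.66.
Over 48 months: Offer X costs 48 × $7,756.82 = $372,327.36; Offer Y costs 48 × $7,974.66 = $382,783.68.
Offer X is cheaper by $382,783.68 − $372,327.36 = $10,456.32.

Offer X by $10,456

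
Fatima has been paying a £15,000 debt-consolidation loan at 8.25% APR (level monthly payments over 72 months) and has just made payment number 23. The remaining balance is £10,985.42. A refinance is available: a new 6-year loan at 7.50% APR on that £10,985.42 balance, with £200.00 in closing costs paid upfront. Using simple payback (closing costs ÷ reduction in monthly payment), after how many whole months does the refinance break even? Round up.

Current payment = 15,000 × 8.25%/12 / (1 − (1+0.0068750)^−72) = £264.83.
Refinanced payment = 10,985.42 × 0.0062500 / (1 − (1+0.0062500)^−72) = £189.94.
Monthly savings = £264.83 − £189.94 = £74.89.
Break-even = £200.00 / £74.89 = 2.67 → 3 months.

3 months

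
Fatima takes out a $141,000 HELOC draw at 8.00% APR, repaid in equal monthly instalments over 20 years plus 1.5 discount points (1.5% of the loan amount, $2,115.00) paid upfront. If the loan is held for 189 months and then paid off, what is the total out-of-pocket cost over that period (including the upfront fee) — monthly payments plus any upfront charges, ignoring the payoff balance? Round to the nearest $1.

$225,018

At 8.00% the monthly rate is 0.0066667, so the payment is 141,000 × 0.0066667 / (1 − 1.0066667^−240) = $1,179.38.
Total outlay = 189 × $1,179.38 + $2,115.00 = $225,017.82.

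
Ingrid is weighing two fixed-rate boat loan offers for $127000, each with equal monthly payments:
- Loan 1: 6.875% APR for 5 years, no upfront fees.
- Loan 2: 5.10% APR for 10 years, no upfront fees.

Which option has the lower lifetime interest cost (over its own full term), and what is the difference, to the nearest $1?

Loan 1: monthly rate = 6.875%/12 = 0.0057292; payment = 127,000 × 0.0057292 / (1 − (1+0.0057292)^−60) = $2,507.27.
Total interest on Loan 1 = 60 × $2,507.27 − $127,000 = $23,436.20.
Loan 2: at 5.10% the monthly rate is 0.0042500, so the payment is 127,000 × 0.0042500 / (1 − 1.0042500^−120) = $1,353.25.
Total interest on Loan 2 = 120 × $1,353.25 − $127,000 = $35,390.00.
Loan 1 is lower by $11,953.80.

Loan 1 by $11,954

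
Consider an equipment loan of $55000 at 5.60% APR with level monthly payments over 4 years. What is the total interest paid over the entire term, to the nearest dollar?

$6,517

Monthly rate = 5.6%/12 = 0.0046667; payment = 55,000 × 0.0046667 / (1 − (1+0.0046667)^−48) = $1,281.61.
Total paid = 48 × $1,281.61 = $61,517.28; interest = $61,517.28 − $55,000 = $6,517.28.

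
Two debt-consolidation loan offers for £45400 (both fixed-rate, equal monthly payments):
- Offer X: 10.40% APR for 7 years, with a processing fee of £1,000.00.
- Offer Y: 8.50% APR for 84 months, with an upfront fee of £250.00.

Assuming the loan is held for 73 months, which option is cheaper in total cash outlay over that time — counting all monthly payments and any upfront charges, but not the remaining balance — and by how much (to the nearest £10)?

Offer X: at 10.40% the monthly rate is 0.0086667, so the payment is 45,400 × 0.0086667 / (1 − 1.0086667^−84) = £763.11.
Offer Y: monthly rate = 8.5%/12 = 0.0070833; payment = 45,400 × 0.0070833 / (1 − (1+0.0070833)^−84) = £718.98.
Over 73 months: Offer X costs 73 × £763.11 + £1,000.00 = £56,707.03; Offer Y costs 73 × £718.98 + £250.00 = £52,735.54.
Offer Y is cheaper by £56,707.03 − £52,735.54 = £3,971.49.

Offer Y by £3,970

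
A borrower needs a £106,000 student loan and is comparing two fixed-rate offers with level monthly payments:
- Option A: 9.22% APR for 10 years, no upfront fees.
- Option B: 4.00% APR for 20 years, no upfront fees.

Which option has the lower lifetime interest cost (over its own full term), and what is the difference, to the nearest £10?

Option A: at 9.22% the monthly rate is 0.0076833, so the payment is 106,000 × 0.0076833 / (1 − 1.0076833^−120) = £1,355.42.
Total interest on Option A = 120 × £1,355.42 − £106,000 = £56,650.40.
Option B: at 4.00% the monthly rate is 0.0033333, so the payment is 106,000 × 0.0033333 / (1 − 1.0033333^−240) = £642.34.
Total interest on Option B = 240 × £642.34 − £106,000 = £48,161.60.
Option B is lower by £8,488.80.

Option B by £8,490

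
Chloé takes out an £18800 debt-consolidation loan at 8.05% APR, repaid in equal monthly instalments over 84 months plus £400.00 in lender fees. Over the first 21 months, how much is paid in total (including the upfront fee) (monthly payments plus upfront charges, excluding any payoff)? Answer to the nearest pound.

At 8.05% the monthly rate is 0.0067083, so the payment is 18,800 × 0.0067083 / (1 − 1.0067083^−84) = £293.49.
Total outlay = 21 × £293.49 + £400.00 = £6,563.29.

£6,563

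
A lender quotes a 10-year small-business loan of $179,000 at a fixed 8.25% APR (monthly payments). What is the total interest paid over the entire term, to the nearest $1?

Monthly rate = 8.25%/12 = 0.0068750; payment = 179,000 × 0.0068750 / (1 − (1+0.0068750)^−120) = $2,195.48.
Total paid = 120 × $2,195.48 = $263,457.60; interest = $263,457.60 − $179,000 = $84,457.60.

$84,458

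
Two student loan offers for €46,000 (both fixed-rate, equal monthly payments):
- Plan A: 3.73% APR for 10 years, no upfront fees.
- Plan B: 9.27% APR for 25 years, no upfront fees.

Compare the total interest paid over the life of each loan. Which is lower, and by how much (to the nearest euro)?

Plan A: at 3.73% the monthly rate is 0.0031083, so the payment is 46,000 × 0.0031083 / (1 − 1.0031083^−120) = €459.85.
Total interest on Plan A = 120 × €459.85 − €46,000 = €9,182.00.
Plan B: at 9.27% the monthly rate is 0.0077250, so the payment is 46,000 × 0.0077250 / (1 − 1.0077250^−300) = €394.57.
Total interest on Plan B = 300 × €394.57 − €46,000 = €72,371.00.
Plan A is lower by €63,189.00.

Plan A by €63,189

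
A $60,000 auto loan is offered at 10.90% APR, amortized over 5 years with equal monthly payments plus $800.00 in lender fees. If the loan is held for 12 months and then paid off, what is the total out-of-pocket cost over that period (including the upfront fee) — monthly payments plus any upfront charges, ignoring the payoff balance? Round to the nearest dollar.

$16,419

At 10.90% the monthly rate is 0.0090833, so the payment is 60,000 × 0.0090833 / (1 − 1.0090833^−60) = $1,301.56.
Total outlay = 12 × $1,301.56 + $800.00 = $16,418.72.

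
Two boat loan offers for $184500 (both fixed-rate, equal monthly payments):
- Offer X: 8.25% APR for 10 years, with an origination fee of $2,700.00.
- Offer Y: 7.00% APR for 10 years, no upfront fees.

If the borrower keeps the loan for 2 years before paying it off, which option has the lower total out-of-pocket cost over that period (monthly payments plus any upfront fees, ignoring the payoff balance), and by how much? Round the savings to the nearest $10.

Offer X: at 8.25% the monthly rate is 0.0068750, so the payment is 184,500 × 0.0068750 / (1 − 1.0068750^−120) = $2,262.94.
Offer Y: monthly rate = 7%/12 = 0.0058333; payment = 184,500 × 0.0058333 / (1 − (1+0.0058333)^−120) = $2,142.20.
Over 24 months: Offer X costs 24 × $2,262.94 + $2,700.00 = $57,010.56; Offer Y costs 24 × $2,142.20 = $51,412.80.
Offer Y is cheaper by $57,010.56 − $51,412.80 = $5,597.76.

Offer Y by $5,600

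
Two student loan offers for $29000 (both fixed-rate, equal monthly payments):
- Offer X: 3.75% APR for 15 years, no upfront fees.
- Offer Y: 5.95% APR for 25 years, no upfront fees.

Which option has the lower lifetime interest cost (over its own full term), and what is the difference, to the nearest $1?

Offer X: at 3.75% the monthly rate is 0.0031250, so the payment is 29,000 × 0.0031250 / (1 − 1.0031250^−180) = $210.89.
Total interest on Offer X = 180 × $210.89 − $29,000 = $8,960.20.
Offer Y: monthly rate = 5.95%/12 = 0.0049583; payment = 29,000 × 0.0049583 / (1 − (1+0.0049583)^−300) = $185.96.
Total interest on Offer Y = 300 × $185.96 − $29,000 = $26,788.00.
Offer X is lower by $17,827.80.

Offer X by $17,828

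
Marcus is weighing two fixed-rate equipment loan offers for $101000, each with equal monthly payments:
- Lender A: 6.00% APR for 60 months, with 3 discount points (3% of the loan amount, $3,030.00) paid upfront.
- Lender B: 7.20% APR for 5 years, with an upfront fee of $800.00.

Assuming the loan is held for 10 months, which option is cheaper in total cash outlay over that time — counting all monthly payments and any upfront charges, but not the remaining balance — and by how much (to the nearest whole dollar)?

Lender B by $1,661

Lender A: at 6.00% the monthly rate is 0.0050000, so the payment is 101,000 × 0.0050000 / (1 − 1.0050000^−60) = $1,952.61.
Lender B: monthly rate = 7.2%/12 = 0.0060000; payment = 101,000 × 0.0060000 / (1 − (1+0.0060000)^−60) = $2,009.47.
Over 10 months: Lender A costs 10 × $1,952.61 + $3,030.00 = $22,556.10; Lender B costs 10 × $2,009.47 + $800.00 = $20,894.70.
Lender B is cheaper by $22,556.10 − $20,894.70 = $1,661.40.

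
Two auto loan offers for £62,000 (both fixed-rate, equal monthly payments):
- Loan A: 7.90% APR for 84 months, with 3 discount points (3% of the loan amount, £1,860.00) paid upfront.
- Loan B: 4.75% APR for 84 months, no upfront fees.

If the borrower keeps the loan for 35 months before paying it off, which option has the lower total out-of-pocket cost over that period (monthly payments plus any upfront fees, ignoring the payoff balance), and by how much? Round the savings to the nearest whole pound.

Loan B by £5,158

Loan A: monthly rate = 7.9%/12 = 0.0065833; payment = 62,000 × 0.0065833 / (1 − (1+0.0065833)^−84) = £963.26.
Loan B: monthly rate = 4.75%/12 = 0.0039583; payment = 62,000 × 0.0039583 / (1 − (1+0.0039583)^−84) = £869.04.
Over 35 months: Loan A costs 35 × £963.26 + £1,860.00 = £35,574.10; Loan B costs 35 × £869.04 = £30,416.40.
Loan B is cheaper by £35,574.10 − £30,416.40 = £5,157.70.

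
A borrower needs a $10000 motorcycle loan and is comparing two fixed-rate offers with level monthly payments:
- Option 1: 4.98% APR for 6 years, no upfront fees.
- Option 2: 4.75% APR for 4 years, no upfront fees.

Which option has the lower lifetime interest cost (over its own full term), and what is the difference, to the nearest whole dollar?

Option 1: at 4.98% the monthly rate is 0.0041500, so the payment is 10,000 × 0.0041500 / (1 − 1.0041500^−72) = $160.96.
Total interest on Option 1 = 72 × $160.96 − $10,000 = $1,589.12.
Option 2: monthly rate = 4.75%/12 = 0.0039583; payment = 10,000 × 0.0039583 / (1 − (1+0.0039583)^−48) = $229.16.
Total interest on Option 2 = 48 × $229.16 − $10,000 = $999.68.
Option 2 is lower by $589.44.

Option 2 by $589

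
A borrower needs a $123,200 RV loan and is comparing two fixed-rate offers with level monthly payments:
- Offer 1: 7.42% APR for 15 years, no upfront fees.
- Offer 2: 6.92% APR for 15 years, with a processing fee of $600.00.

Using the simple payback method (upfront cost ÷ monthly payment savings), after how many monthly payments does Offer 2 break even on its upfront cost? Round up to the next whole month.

18 months

Offer 1: at 7.42% the monthly rate is 0.0061833, so the payment is 123,200 × 0.0061833 / (1 − 1.0061833^−180) = $1,136.49.
Offer 2: at 6.92% the monthly rate is 0.0057667, so the payment is 123,200 × 0.0057667 / (1 − 1.0057667^−180) = $1,101.85.
Monthly savings = $1,136.49 − $1,101.85 = $34.64.
Break-even = $600.00 / $34.64 = 17.32 → 18 months.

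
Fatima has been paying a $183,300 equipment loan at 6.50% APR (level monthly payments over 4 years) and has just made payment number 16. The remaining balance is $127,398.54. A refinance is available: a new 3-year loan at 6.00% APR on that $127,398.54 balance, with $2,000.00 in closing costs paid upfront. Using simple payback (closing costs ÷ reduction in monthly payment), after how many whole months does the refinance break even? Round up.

Current payment = 183,300 × 6.5%/12 / (1 − (1+0.0054167)^−48) = $4,346.95.
Refinanced payment = 127,398.54 × 0.0050000 / (1 − (1+0.0050000)^−36) = $3,875.71.
Monthly savings = $4,346.95 − $3,875.71 = $471.24.
Break-even = $2,000.00 / $471.24 = 4.24 → 5 months.

5 months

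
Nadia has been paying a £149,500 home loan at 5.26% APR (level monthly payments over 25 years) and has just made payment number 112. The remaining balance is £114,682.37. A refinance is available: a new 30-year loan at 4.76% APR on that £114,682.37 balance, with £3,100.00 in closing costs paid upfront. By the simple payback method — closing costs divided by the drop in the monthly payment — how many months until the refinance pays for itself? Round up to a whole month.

Current payment = 149,500 × 5.26%/12 / (1 − (1+0.0043833)^−300) = £896.76.
Refinanced payment = 114,682.37 × 0.0039667 / (1 − (1+0.0039667)^−360) = £598.93.
Monthly savings = £896.76 − £598.93 = £297.83.
Break-even = £3,100.00 / £297.83 = 10.41 → 11 months.

11 months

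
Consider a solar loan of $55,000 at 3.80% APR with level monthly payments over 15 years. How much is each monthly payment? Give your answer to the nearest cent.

At 3.80% the monthly rate is 0.0031667, so the payment is 55,000 × 0.0031667 / (1 − 1.0031667^−180) = $401.34.

$401.34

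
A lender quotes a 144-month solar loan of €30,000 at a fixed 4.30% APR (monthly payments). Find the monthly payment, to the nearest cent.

At 4.30% the monthly rate is 0.0035833, so the payment is 30,000 × 0.0035833 / (1 − 1.0035833^−144) = €267.05.

€267.05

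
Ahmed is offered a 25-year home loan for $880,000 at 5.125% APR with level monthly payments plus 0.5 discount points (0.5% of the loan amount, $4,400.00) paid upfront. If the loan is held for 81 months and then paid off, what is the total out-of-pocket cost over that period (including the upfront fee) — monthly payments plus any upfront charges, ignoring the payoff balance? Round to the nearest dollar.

$426,303

At 5.125% the monthly rate is 0.0042708, so the payment is 880,000 × 0.0042708 / (1 − 1.0042708^−300) = $5,208.68.
Total outlay = 81 × $5,208.68 + $4,400.00 = $426,303.08.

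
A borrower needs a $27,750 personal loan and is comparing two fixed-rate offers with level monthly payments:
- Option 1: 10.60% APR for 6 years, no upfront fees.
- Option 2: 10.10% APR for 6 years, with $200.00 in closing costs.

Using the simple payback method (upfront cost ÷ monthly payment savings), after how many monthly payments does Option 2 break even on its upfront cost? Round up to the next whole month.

29 months

Option 1: at 10.60% the monthly rate is 0.0088333, so the payment is 27,750 × 0.0088333 / (1 − 1.0088333^−72) = $522.53.
Option 2: monthly rate = 10.1%/12 = 0.0084167; payment = 27,750 × 0.0084167 / (1 − (1+0.0084167)^−72) = $515.49.
Monthly savings = $522.53 − $515.49 = $7.04.
Break-even = $200.00 / $7.04 = 28.41 → 29 months.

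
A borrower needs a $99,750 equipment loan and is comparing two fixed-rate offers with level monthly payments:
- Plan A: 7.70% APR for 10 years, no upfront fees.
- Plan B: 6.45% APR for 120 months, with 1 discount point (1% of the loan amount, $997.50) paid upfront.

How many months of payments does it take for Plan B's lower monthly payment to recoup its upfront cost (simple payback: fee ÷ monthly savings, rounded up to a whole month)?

Plan A: at 7.70% the monthly rate is 0.0064167, so the payment is 99,750 × 0.0064167 / (1 − 1.0064167^−120) = $1,194.49.
Plan B: monthly rate = 6.45%/12 = 0.0053750; payment = 99,750 × 0.0053750 / (1 − (1+0.0053750)^−120) = $1,130.11.
Monthly savings = $1,194.49 − $1,130.11 = $64.38.
Break-even = $997.50 / $64.38 = 15.49 → 16 months.

16 months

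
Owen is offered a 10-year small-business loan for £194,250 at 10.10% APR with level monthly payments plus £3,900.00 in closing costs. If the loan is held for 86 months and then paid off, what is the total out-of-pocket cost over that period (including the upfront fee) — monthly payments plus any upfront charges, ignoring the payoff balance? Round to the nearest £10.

£225,590

Monthly rate = 10.1%/12 = 0.0084167; payment = 194,250 × 0.0084167 / (1 − (1+0.0084167)^−120) = £2,577.80.
Total outlay = 86 × £2,577.80 + £3,900.00 = £225,590.80.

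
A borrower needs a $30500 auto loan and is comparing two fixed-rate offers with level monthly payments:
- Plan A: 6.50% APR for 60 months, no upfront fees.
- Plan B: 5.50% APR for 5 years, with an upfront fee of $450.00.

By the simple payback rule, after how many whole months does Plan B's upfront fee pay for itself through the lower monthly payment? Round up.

Plan A: at 6.50% the monthly rate is 0.0054167, so the payment is 30,500 × 0.0054167 / (1 − 1.0054167^−60) = $596.77.
Plan B: at 5.50% the monthly rate is 0.0045833, so the payment is 30,500 × 0.0045833 / (1 − 1.0045833^−60) = $582.59.
Monthly savings = $596.77 − $582.59 = $14.18.
Break-even = $450.00 / $14.18 = 31.73 → 32 months.

32 months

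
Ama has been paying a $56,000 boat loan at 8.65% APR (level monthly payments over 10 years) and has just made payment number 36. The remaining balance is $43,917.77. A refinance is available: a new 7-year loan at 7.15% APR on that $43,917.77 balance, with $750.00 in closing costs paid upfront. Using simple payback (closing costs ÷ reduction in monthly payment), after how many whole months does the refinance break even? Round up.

Current payment = 56,000 × 8.65%/12 / (1 − (1+0.0072083)^−120) = $698.82.
Refinanced payment = 43,917.77 × 0.0059583 / (1 − (1+0.0059583)^−84) = $666.06.
Monthly savings = $698.82 − $666.06 = $32.76.
Break-even = $750.00 / $32.76 = 22.89 → 23 months.

23 months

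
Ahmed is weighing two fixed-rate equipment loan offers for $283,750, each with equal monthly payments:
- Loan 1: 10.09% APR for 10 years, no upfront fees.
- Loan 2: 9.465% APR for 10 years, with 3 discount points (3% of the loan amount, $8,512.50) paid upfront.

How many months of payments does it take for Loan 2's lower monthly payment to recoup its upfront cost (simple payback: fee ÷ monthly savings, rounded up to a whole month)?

Loan 1: monthly rate = 10.09%/12 = 0.0084083; payment = 283,750 × 0.0084083 / (1 − (1+0.0084083)^−120) = $3,763.93.
Loan 2: at 9.465% the monthly rate is 0.0078875, so the payment is 283,750 × 0.0078875 / (1 − 1.0078875^−120) = $3,666.22.
Monthly savings = $3,763.93 − $3,666.22 = $97.71.
Break-even = $8,512.50 / $97.71 = 87.12 → 88 months.

88 months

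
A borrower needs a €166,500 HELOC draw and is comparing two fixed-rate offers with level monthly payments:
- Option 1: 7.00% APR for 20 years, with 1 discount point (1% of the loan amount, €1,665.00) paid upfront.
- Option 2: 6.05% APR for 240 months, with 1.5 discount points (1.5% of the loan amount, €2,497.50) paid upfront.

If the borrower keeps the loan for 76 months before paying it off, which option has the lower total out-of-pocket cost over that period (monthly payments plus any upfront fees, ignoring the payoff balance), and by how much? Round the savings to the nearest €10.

Option 1: at 7.00% the monthly rate is 0.0058333, so the payment is 166,500 × 0.0058333 / (1 − 1.0058333^−240) = €1,290.87.
Option 2: at 6.05% the monthly rate is 0.0050417, so the payment is 166,500 × 0.0050417 / (1 − 1.0050417^−240) = €1,197.67.
Over 76 months: Option 1 costs 76 × €1,290.87 + €1,665.00 = €99,771.12; Option 2 costs 76 × €1,197.67 + €2,497.50 = €93,520.42.
Option 2 is cheaper by €99,771.12 − €93,520.42 = €6,250.70.

Option 2 by €6,250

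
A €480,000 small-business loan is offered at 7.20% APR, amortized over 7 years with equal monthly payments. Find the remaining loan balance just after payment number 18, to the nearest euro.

With monthly rate i = 7.2%/12 = 0.0060000, the balance after k of n payments is P · [(1+i)^n − (1+i)^k] / [(1+i)^n − 1].
(1+0.0060000)^84 = 1.65283835 and (1+0.0060000)^18 = 1.11368829, so the balance is 480,000 × (1.65283835 − 1.11368829) / (1.65283835 − 1) = €396,410.58.

€396,411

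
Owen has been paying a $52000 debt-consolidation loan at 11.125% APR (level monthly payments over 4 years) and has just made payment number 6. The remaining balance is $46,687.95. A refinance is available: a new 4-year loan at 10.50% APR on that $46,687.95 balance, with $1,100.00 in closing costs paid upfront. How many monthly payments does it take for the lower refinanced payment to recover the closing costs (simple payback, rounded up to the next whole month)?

8 months

Current payment = 52,000 × 11.125%/12 / (1 − (1+0.0092708)^−48) = $1,347.13.
Refinanced payment = 46,687.95 × 0.0087500 / (1 − (1+0.0087500)^−48) = $1,195.37.
Monthly savings = $1,347.13 − $1,195.37 = $151.76.
Break-even = $1,100.00 / $151.76 = 7.25 → 8 months.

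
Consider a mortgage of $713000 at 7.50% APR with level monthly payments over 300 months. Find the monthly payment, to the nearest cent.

Monthly rate = 7.5%/12 = 0.0062500; payment = 713,000 × 0.0062500 / (1 − (1+0.0062500)^−300) = $5,269.01.

$5,269.01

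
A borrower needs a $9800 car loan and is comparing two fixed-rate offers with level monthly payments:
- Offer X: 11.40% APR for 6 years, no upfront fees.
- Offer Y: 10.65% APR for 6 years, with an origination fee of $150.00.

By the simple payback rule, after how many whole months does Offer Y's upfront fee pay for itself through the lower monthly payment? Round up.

Offer X: monthly rate = 11.4%/12 = 0.0095000; payment = 9,800 × 0.0095000 / (1 − (1+0.0095000)^−72) = $188.55.
Offer Y: at 10.65% the monthly rate is 0.0088750, so the payment is 9,800 × 0.0088750 / (1 − 1.0088750^−72) = $184.78.
Monthly savings = $188.55 − $184.78 = $3.77.
Break-even = $150.00 / $3.77 = 39.79 → 40 months.

40 months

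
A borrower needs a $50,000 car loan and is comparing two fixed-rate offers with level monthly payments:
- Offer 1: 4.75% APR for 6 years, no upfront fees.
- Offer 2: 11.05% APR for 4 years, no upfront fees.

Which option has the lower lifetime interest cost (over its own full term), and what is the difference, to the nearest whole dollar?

Offer 1: at 4.75% the monthly rate is 0.0039583, so the payment is 50,000 × 0.0039583 / (1 − 1.0039583^−72) = $799.46.
Total interest on Offer 1 = 72 × $799.46 − $50,000 = $7,561.12.
Offer 2: monthly rate = 11.05%/12 = 0.0092083; payment = 50,000 × 0.0092083 / (1 − (1+0.0092083)^−48) = $1,293.49.
Total interest on Offer 2 = 48 × $1,293.49 − $50,000 = $12,087.52.
Offer 1 is lower by $4,526.40.

Offer 1 by $4,526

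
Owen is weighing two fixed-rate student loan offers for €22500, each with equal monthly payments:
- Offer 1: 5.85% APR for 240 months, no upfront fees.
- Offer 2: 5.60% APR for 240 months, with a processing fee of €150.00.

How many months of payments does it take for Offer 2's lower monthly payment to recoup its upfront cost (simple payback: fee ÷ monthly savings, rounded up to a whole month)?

47 months

Offer 1: monthly rate = 5.85%/12 = 0.0048750; payment = 22,500 × 0.0048750 / (1 − (1+0.0048750)^−240) = €159.26.
Offer 2: at 5.60% the monthly rate is 0.0046667, so the payment is 22,500 × 0.0046667 / (1 − 1.0046667^−240) = €156.05.
Monthly savings = €159.26 − €156.05 = €3.21.
Break-even = €150.00 / €3.21 = 46.73 → 47 months.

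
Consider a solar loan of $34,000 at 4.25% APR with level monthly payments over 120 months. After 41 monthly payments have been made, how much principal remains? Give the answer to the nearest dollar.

$23,964

With monthly rate i = 4.25%/12 = 0.0035417, the balance after k of n payments is P · [(1+i)^n − (1+i)^k] / [(1+i)^n − 1].
(1+0.0035417)^120 = 1.52844239 and (1+0.0035417)^41 = 1.15598385, so the balance is 34,000 × (1.52844239 − 1.15598385) / (1.52844239 − 1) = $23,963.99.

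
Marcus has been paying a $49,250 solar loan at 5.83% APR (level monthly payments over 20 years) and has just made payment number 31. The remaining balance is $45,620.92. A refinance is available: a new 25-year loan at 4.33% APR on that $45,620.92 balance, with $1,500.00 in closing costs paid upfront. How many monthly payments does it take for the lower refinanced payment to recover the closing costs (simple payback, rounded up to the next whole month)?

16 months

Current payment = 49,250 × 5.83%/12 / (1 − (1+0.0048583)^−240) = $348.03.
Refinanced payment = 45,620.92 × 0.0036083 / (1 − (1+0.0036083)^−300) = $249.19.
Monthly savings = $348.03 − $249.19 = $98.84.
Break-even = $1,500.00 / $98.84 = 15.18 → 16 months.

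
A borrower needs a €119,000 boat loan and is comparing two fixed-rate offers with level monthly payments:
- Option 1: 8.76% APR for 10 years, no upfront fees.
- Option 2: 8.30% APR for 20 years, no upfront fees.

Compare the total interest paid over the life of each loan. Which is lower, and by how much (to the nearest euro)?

Option 1: monthly rate = 8.76%/12 = 0.0073000; payment = 119,000 × 0.0073000 / (1 − (1+0.0073000)^−120) = €1,492.03.
Total interest on Option 1 = 120 × €1,492.03 − €119,000 = €60,043.60.
Option 2: monthly rate = 8.3%/12 = 0.0069167; payment = 119,000 × 0.0069167 / (1 − (1+0.0069167)^−240) = €1,017.70.
Total interest on Option 2 = 240 × €1,017.70 − €119,000 = €125,248.00.
Option 1 is lower by €65,204.40.

Option 1 by €65,204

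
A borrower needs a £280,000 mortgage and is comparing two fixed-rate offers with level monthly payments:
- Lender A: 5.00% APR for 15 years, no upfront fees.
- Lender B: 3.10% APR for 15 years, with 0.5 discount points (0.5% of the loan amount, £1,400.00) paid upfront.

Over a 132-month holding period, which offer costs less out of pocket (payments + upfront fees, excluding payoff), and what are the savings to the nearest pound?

Lender A: monthly rate = 5%/12 = 0.0041667; payment = 280,000 × 0.0041667 / (1 − (1+0.0041667)^−180) = £2,214.22.
Lender B: at 3.10% the monthly rate is 0.0025833, so the payment is 280,000 × 0.0025833 / (1 − 1.0025833^−180) = £1,947.12.
Over 132 months: Lender A costs 132 × £2,214.22 = £292,277.04; Lender B costs 132 × £1,947.12 + £1,400.00 = £258,419.84.
Lender B is cheaper by £292,277.04 − £258,419.84 = £33,857.20.

Lender B by £33,857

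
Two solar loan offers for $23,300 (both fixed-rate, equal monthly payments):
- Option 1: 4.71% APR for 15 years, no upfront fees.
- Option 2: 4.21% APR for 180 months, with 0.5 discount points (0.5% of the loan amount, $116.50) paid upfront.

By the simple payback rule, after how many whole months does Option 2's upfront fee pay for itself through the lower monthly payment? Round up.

Option 1: monthly rate = 4.71%/12 = 0.0039250; payment = 23,300 × 0.0039250 / (1 − (1+0.0039250)^−180) = $180.75.
Option 2: at 4.21% the monthly rate is 0.0035083, so the payment is 23,300 × 0.0035083 / (1 − 1.0035083^−180) = $174.81.
Monthly savings = $180.75 − $174.81 = $5.94.
Break-even = $116.50 / $5.94 = 19.61 → 20 months.

20 months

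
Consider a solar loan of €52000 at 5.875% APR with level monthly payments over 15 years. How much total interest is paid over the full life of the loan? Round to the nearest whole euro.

Monthly rate = 5.875%/12 = 0.0048958; payment = 52,000 × 0.0048958 / (1 − (1+0.0048958)^−180) = €435.30.
Total paid = 180 × €435.30 = €78,354.00; interest = €78,354.00 − €52,000 = €26,354.00.

€26,354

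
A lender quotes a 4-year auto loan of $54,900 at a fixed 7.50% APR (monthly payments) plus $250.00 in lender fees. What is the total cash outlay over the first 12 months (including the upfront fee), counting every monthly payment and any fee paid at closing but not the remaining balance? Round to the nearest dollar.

$16,179

Monthly rate = 7.5%/12 = 0.0062500; payment = 54,900 × 0.0062500 / (1 − (1+0.0062500)^−48) = $1,327.42.
Total outlay = 12 × $1,327.42 + $250.00 = $16,179.04.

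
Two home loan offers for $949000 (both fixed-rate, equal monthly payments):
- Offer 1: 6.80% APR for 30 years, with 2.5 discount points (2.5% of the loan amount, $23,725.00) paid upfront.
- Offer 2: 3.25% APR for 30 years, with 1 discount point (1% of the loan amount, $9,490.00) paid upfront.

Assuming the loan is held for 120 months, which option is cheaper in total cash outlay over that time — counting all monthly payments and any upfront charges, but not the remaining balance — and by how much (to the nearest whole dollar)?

Offer 2 by $261,034

Offer 1: monthly rate = 6.8%/12 = 0.0056667; payment = 949,000 × 0.0056667 / (1 − (1+0.0056667)^−360) = $6,186.77.
Offer 2: at 3.25% the monthly rate is 0.0027083, so the payment is 949,000 × 0.0027083 / (1 − 1.0027083^−360) = $4,130.11.
Over 120 months: Offer 1 costs 120 × $6,186.77 + $23,725.00 = $766,137.40; Offer 2 costs 120 × $4,130.11 + $9,490.00 = $505,103.20.
Offer 2 is cheaper by $766,137.40 − $505,103.20 = $261,034.20.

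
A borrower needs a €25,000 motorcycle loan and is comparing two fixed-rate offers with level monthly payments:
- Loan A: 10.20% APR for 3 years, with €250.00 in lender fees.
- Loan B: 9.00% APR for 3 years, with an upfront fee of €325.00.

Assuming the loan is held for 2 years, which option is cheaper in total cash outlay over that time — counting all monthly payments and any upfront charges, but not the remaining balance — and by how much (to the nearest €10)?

Loan A: monthly rate = 10.2%/12 = 0.0085000; payment = 25,000 × 0.0085000 / (1 − (1+0.0085000)^−36) = €809.03.
Loan B: at 9.00% the monthly rate is 0.0075000, so the payment is 25,000 × 0.0075000 / (1 − 1.0075000^−36) = €794.99.
Over 24 months: Loan A costs 24 × €809.03 + €250.00 = €19,666.72; Loan B costs 24 × €794.99 + €325.00 = €19,404.76.
Loan B is cheaper by €19,666.72 − €19,404.76 = €261.96.

Loan B by €260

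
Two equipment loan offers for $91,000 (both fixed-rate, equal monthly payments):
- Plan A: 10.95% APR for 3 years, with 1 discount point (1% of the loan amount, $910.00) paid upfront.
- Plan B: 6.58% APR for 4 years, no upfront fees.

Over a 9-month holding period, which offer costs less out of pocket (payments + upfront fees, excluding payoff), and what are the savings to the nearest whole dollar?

Plan B by $8,251

Plan A: monthly rate = 10.95%/12 = 0.0091250; payment = 91,000 × 0.0091250 / (1 − (1+0.0091250)^−36) = $2,977.07.
Plan B: monthly rate = 6.58%/12 = 0.0054833; payment = 91,000 × 0.0054833 / (1 − (1+0.0054833)^−48) = $2,161.42.
Over 9 months: Plan A costs 9 × $2,977.07 + $910.00 = $27,703.63; Plan B costs 9 × $2,161.42 = $19,452.78.
Plan B is cheaper by $27,703.63 − $19,452.78 = $8,250.85.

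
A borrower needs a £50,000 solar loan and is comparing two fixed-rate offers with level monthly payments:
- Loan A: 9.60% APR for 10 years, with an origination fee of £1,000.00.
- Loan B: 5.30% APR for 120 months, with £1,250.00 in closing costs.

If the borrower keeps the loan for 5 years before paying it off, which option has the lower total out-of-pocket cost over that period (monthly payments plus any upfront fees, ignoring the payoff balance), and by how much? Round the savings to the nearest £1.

Loan B by £6,472

Loan A: at 9.60% the monthly rate is 0.0080000, so the payment is 50,000 × 0.0080000 / (1 − 1.0080000^−120) = £649.73.
Loan B: at 5.30% the monthly rate is 0.0044167, so the payment is 50,000 × 0.0044167 / (1 − 1.0044167^−120) = £537.69.
Over 60 months: Loan A costs 60 × £649.73 + £1,000.00 = £39,983.80; Loan B costs 60 × £537.69 + £1,250.00 = £33,511.40.
Loan B is cheaper by £39,983.80 − £33,511.40 = £6,472.40.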